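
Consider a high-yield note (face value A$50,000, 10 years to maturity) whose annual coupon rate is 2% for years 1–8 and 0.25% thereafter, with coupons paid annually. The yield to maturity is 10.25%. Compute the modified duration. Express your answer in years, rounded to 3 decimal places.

7.880 years

Periodic yield y = 0.1025. First find Macaulay duration:
  t   CF        PV=CF/(1+0.1025)^t    t·PV
  1     1,000.00       907.0295       907.0295
  2     1,000.00       822.7025     1,645.4049
  3     1,000.00       746.2154     2,238.6462
  4     1,000.00       676.8394     2,707.3574
  5     1,000.00       613.9133     3,069.5663
  6     1,000.00       556.8374     3,341.0245
  7     1,000.00       505.0680     3,535.4757
  8     1,000.00       458.1115     3,664.8922
  9       125.00        51.9401       467.4607
  10   50,125.00    18,891.5853   188,915.8533
  Σ                 24,230.2423   210,492.7107
P = 24,230.2423; Macaulay duration = 210,492.7107 / 24,230.2423 = 8.68719 years.
Modified duration = D_Mac / (1 + y) = 8.68719 / 1.1025 = 7.87954 years.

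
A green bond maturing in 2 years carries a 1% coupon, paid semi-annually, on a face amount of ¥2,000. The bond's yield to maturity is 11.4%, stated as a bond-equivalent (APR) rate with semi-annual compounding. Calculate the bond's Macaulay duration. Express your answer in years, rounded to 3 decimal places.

1.983 years

Periodic yield y = 0.057. Discount each cash flow and weight by its period:
  t   CF        PV=CF/(1+0.057)^t    t·PV
  1        10.00         9.4607         9.4607
  2        10.00         8.9506        17.9011
  3        10.00         8.4679        25.4037
  4     2,010.00     1,610.2604     6,441.0415
  Σ                  1,637.1396     6,493.8070
Price P = Σ PV = 1,637.1396.
Macaulay duration = Σ(t·PV) / P = 6,493.8070 / 1,637.1396 = 3.96656 half-year periods.
In years: 3.96656 / 2 = 1.98328 years.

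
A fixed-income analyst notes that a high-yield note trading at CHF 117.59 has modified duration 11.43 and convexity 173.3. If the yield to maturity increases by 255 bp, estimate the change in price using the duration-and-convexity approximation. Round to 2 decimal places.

Duration effect: -D_mod·Δy = -11.43 × (+0.0255) = -0.291465
Convexity effect: ½·C·(Δy)² = 0.5 × 173.3 × (0.0255)² = +0.0563441625
ΔP/P ≈ -0.291465 + 0.0563441625 = -0.2351208375
ΔP ≈ 117.59 × (-0.2351208375) = -27.647859281625.

-CHF 27.65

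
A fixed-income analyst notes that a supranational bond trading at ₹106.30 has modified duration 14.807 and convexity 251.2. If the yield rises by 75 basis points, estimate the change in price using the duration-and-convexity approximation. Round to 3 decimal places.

Duration effect: -D_mod·Δy = -14.807 × (+0.0075) = -0.1110525
Convexity effect: ½·C·(Δy)² = 0.5 × 251.2 × (0.0075)² = +0.0070650
ΔP/P ≈ -0.1110525 + 0.0070650 = -0.1039875
ΔP ≈ 106.30 × (-0.1039875) = -11.05387125.

-₹11.054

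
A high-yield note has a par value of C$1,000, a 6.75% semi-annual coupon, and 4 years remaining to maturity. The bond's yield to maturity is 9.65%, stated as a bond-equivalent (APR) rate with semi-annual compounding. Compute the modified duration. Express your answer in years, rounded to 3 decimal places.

3.382 years

Periodic yield y = 0.04825. First find Macaulay duration:
  t   CF        PV=CF/(1+0.04825)^t    t·PV
  1        33.75        32.1965        32.1965
  2        33.75        30.7145        61.4291
  3        33.75        29.3008        87.9023
  4        33.75        27.9521       111.8084
  5        33.75        26.6655       133.3274
  6        33.75        25.4381       152.6286
  7        33.75        24.2672       169.8704
  8     1,033.75       709.0822     5,672.6572
  Σ                    905.6169     6,421.8199
P = 905.6169; Macaulay duration = 6,421.8199 / 905.6169 = 7.09110 half-year periods = 3.54555 years.
Modified duration = D_Mac / (1 + y) = 3.54555 / 1.04825 = 3.38235 years.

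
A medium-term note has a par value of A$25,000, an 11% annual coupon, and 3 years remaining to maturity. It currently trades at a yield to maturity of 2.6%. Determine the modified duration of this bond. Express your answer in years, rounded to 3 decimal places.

Periodic yield y = 0.026. First find Macaulay duration:
  t   CF        PV=CF/(1+0.026)^t    t·PV
  1     2,750.00     2,680.3119     2,680.3119
  2     2,750.00     2,612.3898     5,224.7795
  3    27,750.00    25,693.3602    77,080.0806
  Σ                 30,986.0618    84,985.1720
P = 30,986.0618; Macaulay duration = 84,985.1720 / 30,986.0618 = 2.74269 years.
Modified duration = D_Mac / (1 + y) = 2.74269 / 1.026 = 2.67319 years.

2.673 years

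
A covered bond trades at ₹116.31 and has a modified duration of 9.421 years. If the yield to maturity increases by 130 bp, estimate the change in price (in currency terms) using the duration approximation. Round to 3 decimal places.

Duration approximation: ΔP/P ≈ -D_mod · Δy = -9.421 × (+0.013) = -0.122473.
ΔP ≈ 116.31 × (-0.122473) = -14.24483463.

-₹14.245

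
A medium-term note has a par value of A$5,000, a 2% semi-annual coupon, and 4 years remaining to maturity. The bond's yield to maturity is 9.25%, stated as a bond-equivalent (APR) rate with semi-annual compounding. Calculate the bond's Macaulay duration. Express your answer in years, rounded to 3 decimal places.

3.839 years

Periodic yield y = 0.04625. Discount each cash flow and weight by its period:
  t   CF        PV=CF/(1+0.04625)^t    t·PV
  1        50.00        47.7897        47.7897
  2        50.00        45.6772        91.3543
  3        50.00        43.6580       130.9739
  4        50.00        41.7281       166.9122
  5        50.00        39.8834       199.4172
  6        50.00        38.1204       228.7223
  7        50.00        36.4352       255.0467
  8     5,050.00     3,517.2854    28,138.2833
  Σ                  3,810.5774    29,258.4996
Price P = Σ PV = 3,810.5774.
Macaulay duration = Σ(t·PV) / P = 29,258.4996 / 3,810.5774 = 7.67823 half-year periods.
In years: 7.67823 / 2 = 3.83912 years.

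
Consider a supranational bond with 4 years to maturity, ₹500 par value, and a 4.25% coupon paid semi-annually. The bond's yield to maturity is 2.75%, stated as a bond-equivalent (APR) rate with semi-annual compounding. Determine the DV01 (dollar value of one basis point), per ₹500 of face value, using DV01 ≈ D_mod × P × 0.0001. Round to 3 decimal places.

₹0.194

Periodic yield y = 0.01375.
  t   CF        PV=CF/(1+0.01375)^t    t·PV
  1       10.625        10.4809        10.4809
  2       10.625        10.3387        20.6775
  3       10.625        10.1985        30.5955
  4       10.625        10.0602        40.2407
  5       10.625         9.9237        49.6186
  6       10.625         9.7891        58.7347
  7       10.625         9.6563        67.5944
  8      510.625       457.7782     3,662.2258
  Σ                    528.2257     3,940.1682
P = 528.2257; D_Mac = 7.45925 half-year periods = 3.72963 yrs; D_mod = 3.67904 yrs.
DV01 ≈ 3.67904 × 528.2257 × 0.0001 = 0.194336.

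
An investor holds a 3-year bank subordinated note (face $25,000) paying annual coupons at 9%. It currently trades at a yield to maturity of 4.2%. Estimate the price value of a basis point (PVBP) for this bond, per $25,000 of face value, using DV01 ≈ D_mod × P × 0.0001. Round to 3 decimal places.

$7.540

Periodic yield y = 0.042.
  t   CF        PV=CF/(1+0.042)^t    t·PV
  1     2,250.00     2,159.3090     2,159.3090
  2     2,250.00     2,072.2735     4,144.5471
  3    27,250.00    24,085.9261    72,257.7783
  Σ                 28,317.5087    78,561.6344
P = 28,317.5087; D_Mac = 2.77431 yrs; D_mod = 2.66249 yrs.
DV01 ≈ 2.66249 × 28,317.5087 × 0.0001 = 7.539504.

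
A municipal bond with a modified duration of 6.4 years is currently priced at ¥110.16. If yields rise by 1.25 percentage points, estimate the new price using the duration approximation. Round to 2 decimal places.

¥101.35

Duration approximation: ΔP/P ≈ -D_mod · Δy = -6.4 × (+0.0125) = -0.080000.
New price ≈ 110.16 × (1 - 0.080000) = 101.34720.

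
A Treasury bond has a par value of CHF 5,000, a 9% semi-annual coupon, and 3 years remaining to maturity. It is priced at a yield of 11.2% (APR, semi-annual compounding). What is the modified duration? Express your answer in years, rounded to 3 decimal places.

Periodic yield y = 0.056. First find Macaulay duration:
  t   CF        PV=CF/(1+0.056)^t    t·PV
  1       225.00       213.0682       213.0682
  2       225.00       201.7691       403.5382
  3       225.00       191.0692       573.2077
  4       225.00       180.9368       723.7471
  5       225.00       171.3416       856.7082
  6     5,225.00     3,767.9296    22,607.5779
  Σ                  4,726.1146    25,377.8473
P = 4,726.1146; Macaulay duration = 25,377.8473 / 4,726.1146 = 5.36971 half-year periods = 2.68485 years.
Modified duration = D_Mac / (1 + y) = 2.68485 / 1.056 = 2.54247 years.

2.542 years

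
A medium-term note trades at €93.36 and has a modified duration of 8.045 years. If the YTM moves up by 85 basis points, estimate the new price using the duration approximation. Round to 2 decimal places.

Duration approximation: ΔP/P ≈ -D_mod · Δy = -8.045 × (+0.0085) = -0.0683825.
New price ≈ 93.36 × (1 - 0.0683825) = 86.9758098.

€86.98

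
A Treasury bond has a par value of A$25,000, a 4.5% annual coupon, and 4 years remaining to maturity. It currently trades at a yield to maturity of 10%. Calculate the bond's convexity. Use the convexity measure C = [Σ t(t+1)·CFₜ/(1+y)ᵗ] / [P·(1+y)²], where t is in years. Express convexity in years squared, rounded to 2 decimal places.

15.00

With y = 0.1:
  t   CF        PV=CF/(1+0.1)^t    t·PV        t(t+1)·PV
  1     1,125.00     1,022.7273     1,022.7273       2,045.4545
  2     1,125.00       929.7521     1,859.5041       5,578.5124
  3     1,125.00       845.2292     2,535.6875      10,142.7498
  4    26,125.00    17,843.7265    71,374.9061     356,874.5304
  Σ                 20,641.4350    76,792.8249     374,641.2472
P = 20,641.4350.
Convexity = Σ t(t+1)·PV / [P·(1+y)²] = 374,641.2472 / (20,641.4350 × 1.210000) = 14.99997.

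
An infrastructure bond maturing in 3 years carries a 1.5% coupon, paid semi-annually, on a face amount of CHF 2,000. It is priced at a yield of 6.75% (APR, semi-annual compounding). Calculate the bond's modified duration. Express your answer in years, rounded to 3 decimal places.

Periodic yield y = 0.03375. First find Macaulay duration:
  t   CF        PV=CF/(1+0.03375)^t    t·PV
  1        15.00        14.5103        14.5103
  2        15.00        14.0365        28.0731
  3        15.00        13.5783        40.7348
  4        15.00        13.1350        52.5399
  5        15.00        12.7061        63.5307
  6     2,015.00     1,651.1325     9,906.7948
  Σ                  1,719.0987    10,106.1835
P = 1,719.0987; Macaulay duration = 10,106.1835 / 1,719.0987 = 5.87877 half-year periods = 2.93938 years.
Modified duration = D_Mac / (1 + y) = 2.93938 / 1.03375 = 2.84342 years.

2.843 years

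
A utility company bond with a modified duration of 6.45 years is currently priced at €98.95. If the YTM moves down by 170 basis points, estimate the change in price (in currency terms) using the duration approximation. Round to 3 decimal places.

+€10.850

Duration approximation: ΔP/P ≈ -D_mod · Δy = -6.45 × (-0.017) = +0.109650.
ΔP ≈ 98.95 × (+0.109650) = +10.8498675.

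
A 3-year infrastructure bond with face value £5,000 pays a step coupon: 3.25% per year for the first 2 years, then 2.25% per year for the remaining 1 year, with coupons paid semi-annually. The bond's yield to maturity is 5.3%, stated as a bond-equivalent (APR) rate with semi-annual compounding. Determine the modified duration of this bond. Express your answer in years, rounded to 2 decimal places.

2.81 years

Periodic yield y = 0.0265. First find Macaulay duration:
  t   CF        PV=CF/(1+0.0265)^t    t·PV
  1        81.25        79.1525        79.1525
  2        81.25        77.1091       154.2181
  3        81.25        75.1184       225.3553
  4        81.25        73.1792       292.7167
  5        56.25        49.3546       246.7731
  6     5,056.25     4,321.9010    25,931.4061
  Σ                  4,675.8148    26,929.6218
P = 4,675.8148; Macaulay duration = 26,929.6218 / 4,675.8148 = 5.75934 half-year periods = 2.87967 years.
Modified duration = D_Mac / (1 + y) = 2.87967 / 1.0265 = 2.80533 years.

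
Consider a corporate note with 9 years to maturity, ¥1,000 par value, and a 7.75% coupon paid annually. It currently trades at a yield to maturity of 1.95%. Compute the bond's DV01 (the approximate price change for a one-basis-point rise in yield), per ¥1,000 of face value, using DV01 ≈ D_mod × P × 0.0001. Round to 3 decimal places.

¥1.045

Periodic yield y = 0.0195.
  t   CF        PV=CF/(1+0.0195)^t    t·PV
  1        77.50        76.0177        76.0177
  2        77.50        74.5637       149.1273
  3        77.50        73.1375       219.4125
  4        77.50        71.7386       286.9543
  5        77.50        70.3664       351.8322
  6        77.50        69.0205       414.1232
  7        77.50        67.7004       473.9026
  8        77.50        66.4055       531.2438
  9     1,077.50       905.5912     8,150.3211
  Σ                  1,474.5414    10,652.9346
P = 1,474.5414; D_Mac = 7.22457 yrs; D_mod = 7.08639 yrs.
DV01 ≈ 7.08639 × 1,474.5414 × 0.0001 = 1.044918.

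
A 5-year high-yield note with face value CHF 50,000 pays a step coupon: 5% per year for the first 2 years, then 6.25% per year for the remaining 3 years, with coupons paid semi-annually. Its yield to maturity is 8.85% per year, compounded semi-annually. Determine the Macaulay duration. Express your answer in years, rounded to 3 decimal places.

4.408 years

Periodic yield y = 0.04425. Discount each cash flow and weight by its period:
  t   CF        PV=CF/(1+0.04425)^t    t·PV
  1     1,250.00     1,197.0314     1,197.0314
  2     1,250.00     1,146.3073     2,292.6145
  3     1,250.00     1,097.7326     3,293.1978
  4     1,250.00     1,051.2163     4,204.8651
  5     1,562.50     1,258.3389     6,291.6943
  6     1,562.50     1,205.0169     7,230.1011
  7     1,562.50     1,153.9544     8,077.6806
  8     1,562.50     1,105.0557     8,840.4453
  9     1,562.50     1,058.2290     9,524.0613
  10   51,562.50    33,441.7601   334,417.6006
  Σ                 43,714.6423   385,369.2920
Price P = Σ PV = 43,714.6423.
Macaulay duration = Σ(t·PV) / P = 385,369.2920 / 43,714.6423 = 8.81557 half-year periods.
In years: 8.81557 / 2 = 4.40778 years.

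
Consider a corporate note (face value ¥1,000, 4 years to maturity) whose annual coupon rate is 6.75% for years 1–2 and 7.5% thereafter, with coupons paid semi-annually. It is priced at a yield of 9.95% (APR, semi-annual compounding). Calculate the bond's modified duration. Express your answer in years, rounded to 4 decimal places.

3.3712 years

Periodic yield y = 0.04975. First find Macaulay duration:
  t   CF        PV=CF/(1+0.04975)^t    t·PV
  1        33.75        32.1505        32.1505
  2        33.75        30.6268        61.2537
  3        33.75        29.1754        87.5261
  4        33.75        27.7927       111.1707
  5        37.50        29.4172       147.0862
  6        37.50        28.0231       168.1385
  7        37.50        26.6950       186.8651
  8     1,037.50       703.5598     5,628.4787
  Σ                    907.4405     6,422.6694
P = 907.4405; Macaulay duration = 6,422.6694 / 907.4405 = 7.07779 half-year periods = 3.53889 years.
Modified duration = D_Mac / (1 + y) = 3.53889 / 1.04975 = 3.37118 years.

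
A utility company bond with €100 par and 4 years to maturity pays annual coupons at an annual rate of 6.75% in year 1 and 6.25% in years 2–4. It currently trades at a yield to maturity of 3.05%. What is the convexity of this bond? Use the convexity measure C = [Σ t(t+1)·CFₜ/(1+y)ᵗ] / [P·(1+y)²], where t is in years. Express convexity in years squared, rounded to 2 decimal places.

With y = 0.0305:
  t   CF        PV=CF/(1+0.0305)^t    t·PV        t(t+1)·PV
  1         6.75         6.5502         6.5502          13.1004
  2         6.25         5.8855        11.7710          35.3131
  3         6.25         5.7113        17.1339          68.5358
  4       106.25        94.2187       376.8747       1,884.3733
  Σ                    112.3657       412.3298       2,001.3226
P = 112.3657.
Convexity = Σ t(t+1)·PV / [P·(1+y)²] = 2,001.3226 / (112.3657 × 1.061930) = 16.77209.

16.77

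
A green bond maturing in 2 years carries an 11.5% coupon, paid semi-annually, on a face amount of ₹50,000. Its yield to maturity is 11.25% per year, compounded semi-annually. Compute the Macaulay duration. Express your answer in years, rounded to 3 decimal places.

Periodic yield y = 0.05625. Discount each cash flow and weight by its period:
  t   CF        PV=CF/(1+0.05625)^t    t·PV
  1     2,875.00     2,721.8935     2,721.8935
  2     2,875.00     2,576.9406     5,153.8812
  3     2,875.00     2,439.7071     7,319.1212
  4    52,875.00    42,479.9007   169,919.6027
  Σ                 50,218.4418   185,114.4985
Price P = Σ PV = 50,218.4418.
Macaulay duration = Σ(t·PV) / P = 185,114.4985 / 50,218.4418 = 3.68619 half-year periods.
In years: 3.68619 / 2 = 1.84309 years.

1.843 years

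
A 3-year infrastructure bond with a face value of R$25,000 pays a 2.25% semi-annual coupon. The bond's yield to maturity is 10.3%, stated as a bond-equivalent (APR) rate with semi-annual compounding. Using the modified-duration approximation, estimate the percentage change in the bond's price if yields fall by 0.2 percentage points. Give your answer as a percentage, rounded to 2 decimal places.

Periodic yield y = 0.0515. Modified duration first:
  t   CF        PV=CF/(1+0.0515)^t    t·PV
  1       281.25       267.4750       267.4750
  2       281.25       254.3747       508.7495
  3       281.25       241.9161       725.7482
  4       281.25       230.0676       920.2703
  5       281.25       218.7994     1,093.9970
  6    25,281.25    18,704.3612   112,226.1674
  Σ                 19,916.9940   115,742.4074
P = 19,916.9940; D_Mac = 5.81124 half-year periods = 2.90562 yrs; D_mod = 2.90562/(1+0.0515) = 2.76331 yrs.
ΔP/P ≈ -D_mod · Δy = -2.76331 × (-0.002) = +0.005527 = +0.5527%.

+0.55%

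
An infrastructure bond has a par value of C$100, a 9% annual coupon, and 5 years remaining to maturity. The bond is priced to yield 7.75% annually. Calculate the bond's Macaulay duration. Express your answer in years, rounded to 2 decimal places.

4.26 years

Periodic yield y = 0.0775. Discount each cash flow and weight by its year:
  t   CF        PV=CF/(1+0.0775)^t    t·PV
  1         9.00         8.3527         8.3527
  2         9.00         7.7519        15.5038
  3         9.00         7.1943        21.5830
  4         9.00         6.6769        26.7075
  5       109.00        75.0482       375.2408
  Σ                    105.0239       447.3878
Price P = Σ PV = 105.0239.
Macaulay duration = Σ(t·PV) / P = 447.3878 / 105.0239 = 4.25986 years.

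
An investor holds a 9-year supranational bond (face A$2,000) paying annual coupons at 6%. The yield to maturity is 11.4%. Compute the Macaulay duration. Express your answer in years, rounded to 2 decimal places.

6.82 years

Periodic yield y = 0.114. Discount each cash flow and weight by its year:
  t   CF        PV=CF/(1+0.114)^t    t·PV
  1       120.00       107.7199       107.7199
  2       120.00        96.6965       193.3930
  3       120.00        86.8012       260.4036
  4       120.00        77.9185       311.6739
  5       120.00        69.9448       349.7239
  6       120.00        62.7871       376.7223
  7       120.00        56.3618       394.5327
  8       120.00        50.5941       404.7527
  9     2,120.00       802.3598     7,221.2379
  Σ                  1,411.1836     9,620.1599
Price P = Σ PV = 1,411.1836.
Macaulay duration = Σ(t·PV) / P = 9,620.1599 / 1,411.1836 = 6.81709 years.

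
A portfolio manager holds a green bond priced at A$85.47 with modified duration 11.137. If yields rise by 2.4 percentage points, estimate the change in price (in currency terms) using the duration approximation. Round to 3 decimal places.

Duration approximation: ΔP/P ≈ -D_mod · Δy = -11.137 × (+0.024) = -0.267288.
ΔP ≈ 85.47 × (-0.267288) = -22.84510536.

-A$22.845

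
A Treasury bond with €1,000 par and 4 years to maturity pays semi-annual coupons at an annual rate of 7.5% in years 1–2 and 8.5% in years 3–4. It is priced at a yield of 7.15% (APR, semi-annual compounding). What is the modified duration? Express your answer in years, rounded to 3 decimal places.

3.406 years

Periodic yield y = 0.03575. First find Macaulay duration:
  t   CF        PV=CF/(1+0.03575)^t    t·PV
  1        37.50        36.2056        36.2056
  2        37.50        34.9560        69.9119
  3        37.50        33.7494       101.2483
  4        37.50        32.5845       130.3381
  5        42.50        35.6545       178.2724
  6        42.50        34.4238       206.5430
  7        42.50        33.2357       232.6496
  8     1,042.50       787.1120     6,296.8959
  Σ                  1,027.9216     7,252.0650
P = 1,027.9216; Macaulay duration = 7,252.0650 / 1,027.9216 = 7.05508 half-year periods = 3.52754 years.
Modified duration = D_Mac / (1 + y) = 3.52754 / 1.03575 = 3.40578 years.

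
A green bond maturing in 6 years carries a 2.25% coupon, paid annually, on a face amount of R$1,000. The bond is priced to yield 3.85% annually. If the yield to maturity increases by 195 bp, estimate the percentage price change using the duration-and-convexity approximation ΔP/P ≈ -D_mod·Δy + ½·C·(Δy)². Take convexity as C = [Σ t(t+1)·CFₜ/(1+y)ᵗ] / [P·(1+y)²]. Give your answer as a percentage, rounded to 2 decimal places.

With y = 0.0385:
  t   CF        PV=CF/(1+0.0385)^t    t·PV        t(t+1)·PV
  1        22.50        21.6659        21.6659          43.3317
  2        22.50        20.8627        41.7253         125.1759
  3        22.50        20.0892        60.2677         241.0706
  4        22.50        19.3445        77.3778         386.8891
  5        22.50        18.6273        93.1365         558.8191
  6     1,022.50       815.1252     4,890.7511      34,235.2577
  Σ                    915.7147     5,184.9243      35,590.5442
P = 915.7147; D_Mac = 5.66216 yrs; D_mod = 5.45225 yrs; C = 36.03806.
Duration effect: -5.45225 × (+0.0195) = -0.106319
Convexity effect: 0.5 × 36.03806 × (0.0195)² = +0.0068517
ΔP/P ≈ -0.106319 + 0.0068517 = -0.099467 = -9.9467%.

-9.95%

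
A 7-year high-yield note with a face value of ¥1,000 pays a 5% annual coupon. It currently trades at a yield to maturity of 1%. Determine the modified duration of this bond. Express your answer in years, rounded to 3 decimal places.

Periodic yield y = 0.01. First find Macaulay duration:
  t   CF        PV=CF/(1+0.01)^t    t·PV
  1        50.00        49.5050        49.5050
  2        50.00        49.0148        98.0296
  3        50.00        48.5295       145.5885
  4        50.00        48.0490       192.1961
  5        50.00        47.5733       237.8664
  6        50.00        47.1023       282.6136
  7     1,050.00       979.3540     6,855.4777
  Σ                  1,269.1278     7,861.2768
P = 1,269.1278; Macaulay duration = 7,861.2768 / 1,269.1278 = 6.19424 years.
Modified duration = D_Mac / (1 + y) = 6.19424 / 1.01 = 6.13291 years.

6.133 years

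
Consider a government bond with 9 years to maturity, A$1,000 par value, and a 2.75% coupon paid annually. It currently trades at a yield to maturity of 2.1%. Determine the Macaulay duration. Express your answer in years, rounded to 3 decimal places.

Periodic yield y = 0.021. Discount each cash flow and weight by its year:
  t   CF        PV=CF/(1+0.021)^t    t·PV
  1        27.50        26.9344        26.9344
  2        27.50        26.3804        52.7608
  3        27.50        25.8378        77.5134
  4        27.50        25.3064       101.2255
  5        27.50        24.7859       123.9293
  6        27.50        24.2761       145.6564
  7        27.50        23.7768       166.4373
  8        27.50        23.2877       186.3017
  9     1,027.50       852.2169     7,669.9523
  Σ                  1,052.8022     8,550.7109
Price P = Σ PV = 1,052.8022.
Macaulay duration = Σ(t·PV) / P = 8,550.7109 / 1,052.8022 = 8.12186 years.

8.122 years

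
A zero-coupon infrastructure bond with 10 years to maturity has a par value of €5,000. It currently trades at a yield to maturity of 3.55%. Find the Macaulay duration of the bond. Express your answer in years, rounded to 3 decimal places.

A zero-coupon bond has a single cash flow at maturity, so its Macaulay duration equals its maturity: 10 years.

10.000 years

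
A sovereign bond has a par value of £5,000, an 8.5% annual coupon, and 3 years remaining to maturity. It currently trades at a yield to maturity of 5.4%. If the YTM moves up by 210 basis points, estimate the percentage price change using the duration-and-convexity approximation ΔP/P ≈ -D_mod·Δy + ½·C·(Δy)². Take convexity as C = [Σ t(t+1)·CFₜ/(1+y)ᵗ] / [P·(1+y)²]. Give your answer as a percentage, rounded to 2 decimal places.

With y = 0.054:
  t   CF        PV=CF/(1+0.054)^t    t·PV        t(t+1)·PV
  1       425.00       403.2258       403.2258         806.4516
  2       425.00       382.5672       765.1344       2,295.4031
  3     5,425.00     4,633.1665    13,899.4996      55,597.9983
  Σ                  5,418.9595    15,067.8597      58,699.8530
P = 5,418.9595; D_Mac = 2.78058 yrs; D_mod = 2.63812 yrs; C = 9.75079.
Duration effect: -2.63812 × (+0.021) = -0.055401
Convexity effect: 0.5 × 9.75079 × (0.021)² = +0.0021500
ΔP/P ≈ -0.055401 + 0.0021500 = -0.053251 = -5.3251%.

-5.33%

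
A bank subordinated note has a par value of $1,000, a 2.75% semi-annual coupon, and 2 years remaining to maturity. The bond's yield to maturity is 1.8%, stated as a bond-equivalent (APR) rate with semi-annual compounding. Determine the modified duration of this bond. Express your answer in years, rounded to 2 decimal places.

1.94 years

Periodic yield y = 0.009. First find Macaulay duration:
  t   CF        PV=CF/(1+0.009)^t    t·PV
  1        13.75        13.6274        13.6274
  2        13.75        13.5058        27.0116
  3        13.75        13.3853        40.1560
  4     1,013.75       978.0616     3,912.2463
  Σ                  1,018.5801     3,993.0413
P = 1,018.5801; Macaulay duration = 3,993.0413 / 1,018.5801 = 3.92020 half-year periods = 1.96010 years.
Modified duration = D_Mac / (1 + y) = 1.96010 / 1.009 = 1.94262 years.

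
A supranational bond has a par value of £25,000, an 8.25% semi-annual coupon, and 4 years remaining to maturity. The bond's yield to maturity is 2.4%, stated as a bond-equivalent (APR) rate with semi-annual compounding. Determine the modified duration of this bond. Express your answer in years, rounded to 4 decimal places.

3.5019 years

Periodic yield y = 0.012. First find Macaulay duration:
  t   CF        PV=CF/(1+0.012)^t    t·PV
  1     1,031.25     1,019.0217     1,019.0217
  2     1,031.25     1,006.9385     2,013.8770
  3     1,031.25       994.9985     2,984.9955
  4     1,031.25       983.2001     3,932.8004
  5     1,031.25       971.5416     4,857.7080
  6     1,031.25       960.0213     5,760.1280
  7     1,031.25       948.6377     6,640.4638
  8    26,031.25    23,661.9713   189,295.7703
  Σ                 30,546.3307   216,504.7647
P = 30,546.3307; Macaulay duration = 216,504.7647 / 30,546.3307 = 7.08775 half-year periods = 3.54388 years.
Modified duration = D_Mac / (1 + y) = 3.54388 / 1.012 = 3.50185 years.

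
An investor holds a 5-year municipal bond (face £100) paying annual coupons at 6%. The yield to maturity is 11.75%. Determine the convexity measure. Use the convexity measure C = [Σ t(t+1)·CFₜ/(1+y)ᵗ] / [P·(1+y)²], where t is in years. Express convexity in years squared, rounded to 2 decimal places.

20.16

With y = 0.1175:
  t   CF        PV=CF/(1+0.1175)^t    t·PV        t(t+1)·PV
  1         6.00         5.3691         5.3691          10.7383
  2         6.00         4.8046         9.6092          28.8275
  3         6.00         4.2994        12.8982          51.5929
  4         6.00         3.8473        15.3894          76.9469
  5       106.00        60.8231       304.1153       1,824.6916
  Σ                     79.1435       347.3812       1,992.7971
P = 79.1435.
Convexity = Σ t(t+1)·PV / [P·(1+y)²] = 1,992.7971 / (79.1435 × 1.248806) = 20.16288.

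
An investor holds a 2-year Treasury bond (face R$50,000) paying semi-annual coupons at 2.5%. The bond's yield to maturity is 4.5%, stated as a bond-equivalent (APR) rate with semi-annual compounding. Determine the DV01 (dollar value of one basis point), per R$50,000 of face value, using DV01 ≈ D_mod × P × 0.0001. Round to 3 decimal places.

R$9.233

Periodic yield y = 0.0225.
  t   CF        PV=CF/(1+0.0225)^t    t·PV
  1       625.00       611.2469       611.2469
  2       625.00       597.7965     1,195.5930
  3       625.00       584.6421     1,753.9262
  4    50,625.00    46,313.9444   185,255.7774
  Σ                 48,107.6299   188,816.5436
P = 48,107.6299; D_Mac = 3.92488 half-year periods = 1.96244 yrs; D_mod = 1.91926 yrs.
DV01 ≈ 1.91926 × 48,107.6299 × 0.0001 = 9.233083.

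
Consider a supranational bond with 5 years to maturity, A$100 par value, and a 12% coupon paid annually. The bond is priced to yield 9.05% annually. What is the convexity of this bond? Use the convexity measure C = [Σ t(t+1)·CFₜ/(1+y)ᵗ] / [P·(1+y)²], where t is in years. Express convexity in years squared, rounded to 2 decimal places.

With y = 0.0905:
  t   CF        PV=CF/(1+0.0905)^t    t·PV        t(t+1)·PV
  1        12.00        11.0041        11.0041          22.0083
  2        12.00        10.0909        20.1818          60.5454
  3        12.00         9.2535        27.7604         111.0415
  4        12.00         8.4855        33.9421         169.7104
  5       112.00        72.6256       363.1279       2,178.7677
  Σ                    111.4596       456.0163       2,542.0733
P = 111.4596.
Convexity = Σ t(t+1)·PV / [P·(1+y)²] = 2,542.0733 / (111.4596 × 1.189190) = 19.17870.

19.18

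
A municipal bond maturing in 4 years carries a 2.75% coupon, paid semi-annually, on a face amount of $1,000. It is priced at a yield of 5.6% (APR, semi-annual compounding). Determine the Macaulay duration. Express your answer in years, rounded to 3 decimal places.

3.803 years

Periodic yield y = 0.028. Discount each cash flow and weight by its period:
  t   CF        PV=CF/(1+0.028)^t    t·PV
  1        13.75        13.3755        13.3755
  2        13.75        13.0112        26.0223
  3        13.75        12.6568        37.9704
  4        13.75        12.3120        49.2482
  5        13.75        11.9767        59.8835
  6        13.75        11.6505        69.9029
  7        13.75        11.3332        79.3321
  8     1,013.75       812.8042     6,502.4338
  Σ                    899.1201     6,838.1686
Price P = Σ PV = 899.1201.
Macaulay duration = Σ(t·PV) / P = 6,838.1686 / 899.1201 = 7.60540 half-year periods.
In years: 7.60540 / 2 = 3.80270 years.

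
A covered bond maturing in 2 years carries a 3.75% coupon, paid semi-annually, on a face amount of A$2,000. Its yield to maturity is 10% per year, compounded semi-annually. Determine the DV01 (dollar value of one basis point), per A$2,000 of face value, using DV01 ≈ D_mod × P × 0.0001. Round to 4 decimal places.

Periodic yield y = 0.05.
  t   CF        PV=CF/(1+0.05)^t    t·PV
  1        37.50        35.7143        35.7143
  2        37.50        34.0136        68.0272
  3        37.50        32.3939        97.1817
  4     2,037.50     1,676.2563     6,705.0252
  Σ                  1,778.3781     6,905.9484
P = 1,778.3781; D_Mac = 3.88328 half-year periods = 1.94164 yrs; D_mod = 1.84918 yrs.
DV01 ≈ 1.84918 × 1,778.3781 × 0.0001 = 0.328855.

A$0.3289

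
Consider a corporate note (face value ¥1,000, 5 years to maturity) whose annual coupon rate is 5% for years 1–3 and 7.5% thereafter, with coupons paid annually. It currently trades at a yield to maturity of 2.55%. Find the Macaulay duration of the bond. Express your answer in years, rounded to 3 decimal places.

Periodic yield y = 0.0255. Discount each cash flow and weight by its year:
  t   CF        PV=CF/(1+0.0255)^t    t·PV
  1        50.00        48.7567        48.7567
  2        50.00        47.5443        95.0886
  3        50.00        46.3621       139.0863
  4        75.00        67.8139       271.2555
  5     1,075.00       947.8293     4,739.1466
  Σ                  1,158.3063     5,293.3338
Price P = Σ PV = 1,158.3063.
Macaulay duration = Σ(t·PV) / P = 5,293.3338 / 1,158.3063 = 4.56989 years.

4.570 years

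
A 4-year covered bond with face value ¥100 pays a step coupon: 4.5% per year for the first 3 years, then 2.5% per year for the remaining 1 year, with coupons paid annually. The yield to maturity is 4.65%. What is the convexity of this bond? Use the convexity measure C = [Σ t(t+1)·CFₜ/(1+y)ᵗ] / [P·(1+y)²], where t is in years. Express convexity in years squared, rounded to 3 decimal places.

16.709

With y = 0.0465:
  t   CF        PV=CF/(1+0.0465)^t    t·PV        t(t+1)·PV
  1         4.50         4.3000         4.3000           8.6001
  2         4.50         4.1090         8.2180          24.6539
  3         4.50         3.9264        11.7792          47.1168
  4       102.50        85.4608       341.8432       1,709.2159
  Σ                     97.7962       366.1404       1,789.5867
P = 97.7962.
Convexity = Σ t(t+1)·PV / [P·(1+y)²] = 1,789.5867 / (97.7962 × 1.095162) = 16.70907.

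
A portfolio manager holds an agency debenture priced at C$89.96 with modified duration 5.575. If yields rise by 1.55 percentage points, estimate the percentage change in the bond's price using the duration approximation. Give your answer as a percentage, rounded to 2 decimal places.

Duration approximation: ΔP/P ≈ -D_mod · Δy = -5.575 × (+0.0155) = -0.0864125.
As a percentage: -8.64125%.

-8.64%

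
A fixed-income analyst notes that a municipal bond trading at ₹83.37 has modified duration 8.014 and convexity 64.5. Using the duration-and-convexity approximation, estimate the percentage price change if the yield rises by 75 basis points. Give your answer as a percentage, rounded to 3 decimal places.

-5.829%

Duration effect: -D_mod·Δy = -8.014 × (+0.0075) = -0.060105
Convexity effect: ½·C·(Δy)² = 0.5 × 64.5 × (0.0075)² = +0.0018140625
ΔP/P ≈ -0.060105 + 0.0018140625 = -0.0582909375
= -5.82909375%.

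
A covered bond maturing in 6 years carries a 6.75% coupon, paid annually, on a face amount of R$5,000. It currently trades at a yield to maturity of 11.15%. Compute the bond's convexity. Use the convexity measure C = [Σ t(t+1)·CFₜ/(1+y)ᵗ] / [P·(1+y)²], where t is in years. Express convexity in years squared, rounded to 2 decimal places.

26.72

With y = 0.1115:
  t   CF        PV=CF/(1+0.1115)^t    t·PV        t(t+1)·PV
  1       337.50       303.6437       303.6437         607.2874
  2       337.50       273.1837       546.3675       1,639.1024
  3       337.50       245.7793       737.3380       2,949.3521
  4       337.50       221.1240       884.4961       4,422.4803
  5       337.50       198.9420       994.7099       5,968.2595
  6     5,337.50     2,830.6168    16,983.7010     118,885.9072
  Σ                  4,073.2896    20,450.2562     134,472.3889
P = 4,073.2896.
Convexity = Σ t(t+1)·PV / [P·(1+y)²] = 134,472.3889 / (4,073.2896 × 1.235432) = 26.72200.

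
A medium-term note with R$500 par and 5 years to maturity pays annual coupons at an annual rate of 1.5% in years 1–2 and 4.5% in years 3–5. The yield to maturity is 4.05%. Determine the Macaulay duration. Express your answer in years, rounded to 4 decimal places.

Periodic yield y = 0.0405. Discount each cash flow and weight by its year:
  t   CF        PV=CF/(1+0.0405)^t    t·PV
  1         7.50         7.2081         7.2081
  2         7.50         6.9275        13.8550
  3        22.50        19.9736        59.9208
  4        22.50        19.1962        76.7846
  5       522.50       428.4261     2,142.1303
  Σ                    481.7314     2,299.8987
Price P = Σ PV = 481.7314.
Macaulay duration = Σ(t·PV) / P = 2,299.8987 / 481.7314 = 4.77423 years.

4.7742 years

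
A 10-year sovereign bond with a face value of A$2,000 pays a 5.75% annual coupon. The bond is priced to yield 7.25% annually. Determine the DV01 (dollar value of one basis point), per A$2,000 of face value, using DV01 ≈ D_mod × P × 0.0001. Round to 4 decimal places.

Periodic yield y = 0.0725.
  t   CF        PV=CF/(1+0.0725)^t    t·PV
  1       115.00       107.2261       107.2261
  2       115.00        99.9777       199.9554
  3       115.00        93.2193       279.6580
  4       115.00        86.9178       347.6711
  5       115.00        81.0422       405.2111
  6       115.00        75.5638       453.3831
  7       115.00        70.4558       493.1906
  8       115.00        65.6931       525.5444
  9       115.00        61.2523       551.2704
  10    2,115.00     1,050.3580    10,503.5804
  Σ                  1,791.7061    13,866.6905
P = 1,791.7061; D_Mac = 7.73938 yrs; D_mod = 7.21620 yrs.
DV01 ≈ 7.21620 × 1,791.7061 × 0.0001 = 1.292932.

A$1.2929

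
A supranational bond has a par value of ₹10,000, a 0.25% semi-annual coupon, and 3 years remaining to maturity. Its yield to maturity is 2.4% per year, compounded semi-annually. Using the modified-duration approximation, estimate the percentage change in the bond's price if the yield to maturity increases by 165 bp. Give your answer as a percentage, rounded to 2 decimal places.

-4.88%

Periodic yield y = 0.012. Modified duration first:
  t   CF        PV=CF/(1+0.012)^t    t·PV
  1        12.50        12.3518        12.3518
  2        12.50        12.2053        24.4106
  3        12.50        12.0606        36.1818
  4        12.50        11.9176        47.6703
  5        12.50        11.7763        58.8813
  6    10,012.50     9,320.9345    55,925.6067
  Σ                  9,381.2460    56,105.1025
P = 9,381.2460; D_Mac = 5.98056 half-year periods = 2.99028 yrs; D_mod = 2.99028/(1+0.012) = 2.95482 yrs.
ΔP/P ≈ -D_mod · Δy = -2.95482 × (+0.0165) = -0.048755 = -4.8755%.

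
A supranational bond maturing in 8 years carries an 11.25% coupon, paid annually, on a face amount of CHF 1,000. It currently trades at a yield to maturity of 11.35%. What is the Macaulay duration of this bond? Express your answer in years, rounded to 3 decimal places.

Periodic yield y = 0.1135. Discount each cash flow and weight by its year:
  t   CF        PV=CF/(1+0.1135)^t    t·PV
  1       112.50       101.0328       101.0328
  2       112.50        90.7344       181.4688
  3       112.50        81.4858       244.4574
  4       112.50        73.1799       292.7195
  5       112.50        65.7206       328.6029
  6       112.50        59.0216       354.1298
  7       112.50        53.0055       371.0385
  8     1,112.50       470.7369     3,765.8952
  Σ                    994.9175     5,639.3449
Price P = Σ PV = 994.9175.
Macaulay duration = Σ(t·PV) / P = 5,639.3449 / 994.9175 = 5.66815 years.

5.668 years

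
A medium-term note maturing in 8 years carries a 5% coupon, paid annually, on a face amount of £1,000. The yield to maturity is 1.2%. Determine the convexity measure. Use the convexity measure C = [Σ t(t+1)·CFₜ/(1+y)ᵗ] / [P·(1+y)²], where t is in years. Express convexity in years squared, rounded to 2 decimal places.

58.05

With y = 0.012:
  t   CF        PV=CF/(1+0.012)^t    t·PV        t(t+1)·PV
  1        50.00        49.4071        49.4071          98.8142
  2        50.00        48.8213        97.6425         292.9276
  3        50.00        48.2424       144.7271         578.9082
  4        50.00        47.6703       190.6812         953.4062
  5        50.00        47.1050       235.5252       1,413.1514
  6        50.00        46.5465       279.2789       1,954.9525
  7        50.00        45.9946       321.9619       2,575.6951
  8     1,050.00       954.4325     7,635.4596      68,719.1368
  Σ                  1,288.2196     8,954.6836      76,586.9919
P = 1,288.2196.
Convexity = Σ t(t+1)·PV / [P·(1+y)²] = 76,586.9919 / (1,288.2196 × 1.024144) = 58.05025.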